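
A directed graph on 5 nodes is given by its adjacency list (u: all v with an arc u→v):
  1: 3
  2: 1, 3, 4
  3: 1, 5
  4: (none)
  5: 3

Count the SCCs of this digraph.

{1, 3, 5} are all mutually reachable — one SCC of size 3.
{2} is an SCC by itself.
{4} is an SCC by itself.
That gives 3 strongly connected components.

3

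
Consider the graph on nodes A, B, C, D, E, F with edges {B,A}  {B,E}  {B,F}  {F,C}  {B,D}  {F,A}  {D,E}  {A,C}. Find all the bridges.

The edges on the cycle B-D-E-B are not bridges since each lies on that cycle.
Every edge lies on some cycle, so there are no bridges.

none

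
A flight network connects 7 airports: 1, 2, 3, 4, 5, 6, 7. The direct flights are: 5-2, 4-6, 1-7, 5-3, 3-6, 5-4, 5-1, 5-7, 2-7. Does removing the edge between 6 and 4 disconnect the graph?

After removing 6-4, the path 6-3-5-4 still connects them, so the edge is not a bridge.

No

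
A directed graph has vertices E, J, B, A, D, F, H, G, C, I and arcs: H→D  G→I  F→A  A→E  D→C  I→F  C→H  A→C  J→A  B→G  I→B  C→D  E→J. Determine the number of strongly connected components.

{C, D, H} are all mutually reachable — one SCC of size 3.
{B, G, I} are all mutually reachable — one SCC of size 3.
{A, E, J} are all mutually reachable — one SCC of size 3.
{F} is an SCC by itself.
That gives 4 strongly connected components.

4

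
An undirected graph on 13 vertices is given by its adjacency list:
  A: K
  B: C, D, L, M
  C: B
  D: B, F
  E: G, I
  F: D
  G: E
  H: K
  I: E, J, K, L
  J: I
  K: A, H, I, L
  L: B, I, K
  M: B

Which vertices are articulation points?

B, D, E, I, K, L

Removing B increases the component count from 1 to 4, so B is a cut vertex.
Removing D increases the component count from 1 to 2, so D is a cut vertex.
Removing E increases the component count from 1 to 2, so E is a cut vertex.
Likewise I, K, L are cut vertices.
By contrast removing G leaves 1 component; it is not a cut vertex. No other vertex is a cut vertex either.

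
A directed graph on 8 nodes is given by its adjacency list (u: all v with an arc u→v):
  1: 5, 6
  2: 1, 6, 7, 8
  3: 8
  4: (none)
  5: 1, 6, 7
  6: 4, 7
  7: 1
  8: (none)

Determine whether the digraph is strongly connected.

There is no directed path from 6 to 8, so the graph is not strongly connected.

No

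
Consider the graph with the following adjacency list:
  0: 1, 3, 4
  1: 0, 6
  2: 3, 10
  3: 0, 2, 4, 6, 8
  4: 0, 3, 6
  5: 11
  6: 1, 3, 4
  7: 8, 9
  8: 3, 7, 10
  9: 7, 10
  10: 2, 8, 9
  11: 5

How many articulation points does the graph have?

Removing 3 increases the component count from 2 to 3, so 3 is a cut vertex.
By contrast removing 0 leaves 2 components; it is not a cut vertex. No other vertex is a cut vertex either.

1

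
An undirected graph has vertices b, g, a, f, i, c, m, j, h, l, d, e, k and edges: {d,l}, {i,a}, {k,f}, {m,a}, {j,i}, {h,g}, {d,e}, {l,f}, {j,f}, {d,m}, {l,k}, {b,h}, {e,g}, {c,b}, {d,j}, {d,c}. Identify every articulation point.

d

Removing d increases the component count from 1 to 2, so d is a cut vertex.
By contrast removing h leaves 1 component; it is not a cut vertex. No other vertex is a cut vertex either.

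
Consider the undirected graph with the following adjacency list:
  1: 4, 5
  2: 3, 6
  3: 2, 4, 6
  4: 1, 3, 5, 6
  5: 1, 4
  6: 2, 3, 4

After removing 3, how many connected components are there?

With 3 gone, the remaining components are: {1, 2, 4, 5, 6}.
That is 1 component.

1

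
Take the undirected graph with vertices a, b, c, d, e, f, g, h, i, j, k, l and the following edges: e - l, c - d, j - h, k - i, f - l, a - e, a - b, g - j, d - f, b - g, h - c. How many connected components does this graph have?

2

Starting from i we can reach i, k. That is one component of size 2.
Starting from a we can reach a, b, c, d, e, f, g, h, j, l. That is one component of size 10.
Total: 2 components.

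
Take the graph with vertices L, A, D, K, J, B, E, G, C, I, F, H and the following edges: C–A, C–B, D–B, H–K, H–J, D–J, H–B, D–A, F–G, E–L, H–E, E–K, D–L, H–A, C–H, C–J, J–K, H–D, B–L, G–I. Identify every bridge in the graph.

The edges on the cycle H-D-J-H are not bridges since each lies on that cycle.
But removing G–I disconnects G from I; removing F–G disconnects F from G — these are bridges.

F-G, G-I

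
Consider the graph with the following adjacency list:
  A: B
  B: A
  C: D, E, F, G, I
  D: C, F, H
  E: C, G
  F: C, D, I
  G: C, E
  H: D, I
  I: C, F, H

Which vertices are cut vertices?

Removing C increases the component count from 2 to 3, so C is a cut vertex.
By contrast removing A leaves 2 components; it is not a cut vertex. No other vertex is a cut vertex either.

C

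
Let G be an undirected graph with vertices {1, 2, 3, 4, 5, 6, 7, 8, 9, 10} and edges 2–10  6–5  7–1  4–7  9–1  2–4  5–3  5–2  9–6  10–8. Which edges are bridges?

10-2, 10-8, 3-5

The edges on the cycle 9-6-5-2-4-7-1-9 are not bridges since each lies on that cycle.
But removing 3–5 disconnects 3 from 5; removing 8–10 disconnects 8 from 10; removing 2–10 disconnects 2 from 10 — these are bridges.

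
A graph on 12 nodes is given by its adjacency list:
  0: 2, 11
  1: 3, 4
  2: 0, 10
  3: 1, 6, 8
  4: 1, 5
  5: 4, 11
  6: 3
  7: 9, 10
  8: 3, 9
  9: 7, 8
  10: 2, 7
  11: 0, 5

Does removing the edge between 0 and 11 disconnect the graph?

After removing 0-11, the path 0-2-10-7-9-8-3-1-4-5-11 still connects them, so the edge is not a bridge.

No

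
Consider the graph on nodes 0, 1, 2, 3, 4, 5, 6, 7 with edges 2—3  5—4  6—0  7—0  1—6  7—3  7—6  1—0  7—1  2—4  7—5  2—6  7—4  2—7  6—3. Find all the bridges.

The edges on the cycle 7-1-0-7 are not bridges since each lies on that cycle.
Every edge lies on some cycle, so there are no bridges.

none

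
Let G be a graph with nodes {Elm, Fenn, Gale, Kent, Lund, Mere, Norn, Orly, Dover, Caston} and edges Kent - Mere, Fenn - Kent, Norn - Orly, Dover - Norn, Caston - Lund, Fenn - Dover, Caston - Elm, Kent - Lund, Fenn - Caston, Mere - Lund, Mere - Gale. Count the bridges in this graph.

5

The edges on the cycle Kent-Mere-Lund-Kent are not bridges since each lies on that cycle.
But removing Gale - Mere disconnects Gale from Mere; removing Elm - Caston disconnects Elm from Caston; removing Norn - Dover disconnects Norn from Dover; removing Norn - Orly disconnects Norn from Orly — these are bridges.
In total 5 edges are bridges.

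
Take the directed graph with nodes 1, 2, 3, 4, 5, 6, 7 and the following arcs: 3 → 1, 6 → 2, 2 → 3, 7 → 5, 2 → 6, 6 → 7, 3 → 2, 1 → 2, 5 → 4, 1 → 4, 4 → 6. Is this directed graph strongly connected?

Yes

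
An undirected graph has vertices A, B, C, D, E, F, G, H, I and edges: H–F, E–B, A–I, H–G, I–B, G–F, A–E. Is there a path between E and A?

Yes

From E we can reach A, B, E, I, which includes A.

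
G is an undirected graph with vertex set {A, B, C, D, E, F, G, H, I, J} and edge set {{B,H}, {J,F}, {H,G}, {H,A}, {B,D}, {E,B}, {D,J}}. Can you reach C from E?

The component containing E is {A, B, D, E, F, G, H, J}, and C is not in it.

No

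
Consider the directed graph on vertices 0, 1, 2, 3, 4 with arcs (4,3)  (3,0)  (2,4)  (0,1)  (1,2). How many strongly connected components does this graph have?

1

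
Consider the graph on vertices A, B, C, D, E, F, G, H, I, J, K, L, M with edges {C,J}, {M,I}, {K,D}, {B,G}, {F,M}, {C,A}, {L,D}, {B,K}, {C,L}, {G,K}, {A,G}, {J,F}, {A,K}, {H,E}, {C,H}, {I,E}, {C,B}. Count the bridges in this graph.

0

The edges on the cycle C-J-F-M-I-E-H-C are not bridges since each lies on that cycle.
Every edge lies on some cycle, so there are no bridges.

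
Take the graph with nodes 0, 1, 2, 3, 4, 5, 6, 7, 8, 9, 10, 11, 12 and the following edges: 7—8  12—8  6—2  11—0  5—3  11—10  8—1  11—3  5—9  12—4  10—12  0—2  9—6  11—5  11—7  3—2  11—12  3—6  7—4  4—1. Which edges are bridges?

none

The edges on the cycle 7-4-1-8-7 are not bridges since each lies on that cycle.
Every edge lies on some cycle, so there are no bridges.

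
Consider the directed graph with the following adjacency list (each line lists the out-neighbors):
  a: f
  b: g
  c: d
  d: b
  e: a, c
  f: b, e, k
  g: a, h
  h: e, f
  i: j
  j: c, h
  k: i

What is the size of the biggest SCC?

11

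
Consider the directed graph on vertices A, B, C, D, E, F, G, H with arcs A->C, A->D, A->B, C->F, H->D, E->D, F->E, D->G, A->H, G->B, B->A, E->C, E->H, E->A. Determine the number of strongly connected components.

{A, B, C, D, E, F, G, H} are all mutually reachable — one SCC of size 8.
That gives 1 strongly connected component.

1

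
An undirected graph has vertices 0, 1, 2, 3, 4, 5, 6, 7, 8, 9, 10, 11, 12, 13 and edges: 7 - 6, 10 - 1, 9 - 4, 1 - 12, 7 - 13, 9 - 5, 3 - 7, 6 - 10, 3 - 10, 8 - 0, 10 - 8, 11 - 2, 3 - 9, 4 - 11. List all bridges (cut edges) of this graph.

0-8, 1-10, 1-12, 10-8, 11-2, 11-4, 13-7, 3-9, 4-9, 5-9

The edges on the cycle 3-7-6-10-3 are not bridges since each lies on that cycle.
But removing 10 - 8 disconnects 10 from 8; removing 3 - 9 disconnects 3 from 9; removing 8 - 0 disconnects 8 from 0; removing 7 - 13 disconnects 7 from 13 — these are bridges.
In total 10 edges are bridges.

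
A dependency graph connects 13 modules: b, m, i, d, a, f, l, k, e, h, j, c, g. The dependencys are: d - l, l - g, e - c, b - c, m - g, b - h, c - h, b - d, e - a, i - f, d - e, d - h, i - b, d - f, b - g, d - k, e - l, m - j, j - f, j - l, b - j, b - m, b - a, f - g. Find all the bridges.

d-k

The edges on the cycle b-m-j-l-d-b are not bridges since each lies on that cycle.
But removing k - d disconnects k from d — this is a bridge.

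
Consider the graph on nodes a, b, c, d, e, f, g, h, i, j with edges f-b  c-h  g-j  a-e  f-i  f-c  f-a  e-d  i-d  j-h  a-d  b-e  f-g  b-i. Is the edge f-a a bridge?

No

After removing f-a, the path f-b-e-a still connects them, so the edge is not a bridge.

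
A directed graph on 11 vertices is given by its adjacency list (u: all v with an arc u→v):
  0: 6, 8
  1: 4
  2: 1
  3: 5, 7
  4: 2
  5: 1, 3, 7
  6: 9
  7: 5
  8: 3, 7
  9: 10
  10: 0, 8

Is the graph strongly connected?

There is no directed path from 8 to 6, so the graph is not strongly connected.

No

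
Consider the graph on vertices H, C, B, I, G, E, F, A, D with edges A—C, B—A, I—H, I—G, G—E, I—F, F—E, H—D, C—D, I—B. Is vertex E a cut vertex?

Deleting E leaves 1 component (was 1) (its neighbors F, G remain connected to each other), so E is not a cut vertex.

No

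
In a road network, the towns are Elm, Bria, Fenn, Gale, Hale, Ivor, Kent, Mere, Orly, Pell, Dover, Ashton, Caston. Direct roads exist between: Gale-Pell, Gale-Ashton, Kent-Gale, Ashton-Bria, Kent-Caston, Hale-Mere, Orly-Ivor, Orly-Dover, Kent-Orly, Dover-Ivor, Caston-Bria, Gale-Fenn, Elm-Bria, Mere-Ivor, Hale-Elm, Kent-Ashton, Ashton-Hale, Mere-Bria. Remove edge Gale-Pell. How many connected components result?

2

Before removal there is 1 component.
Gale-Pell is a bridge — removing it separates Gale's side from Pell's side.
After removal: 2 components.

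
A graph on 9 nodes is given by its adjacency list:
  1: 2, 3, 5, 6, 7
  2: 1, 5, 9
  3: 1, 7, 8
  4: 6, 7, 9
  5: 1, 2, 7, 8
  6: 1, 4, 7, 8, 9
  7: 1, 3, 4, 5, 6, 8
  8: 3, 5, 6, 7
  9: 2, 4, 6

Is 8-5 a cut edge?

No

After removing 8-5, the path 8-7-5 still connects them, so the edge is not a bridge.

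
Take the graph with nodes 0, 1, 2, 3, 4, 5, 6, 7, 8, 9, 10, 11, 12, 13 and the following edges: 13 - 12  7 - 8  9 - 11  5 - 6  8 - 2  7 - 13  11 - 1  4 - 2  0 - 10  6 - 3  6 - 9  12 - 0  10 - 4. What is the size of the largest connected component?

8

Starting from 1 we can reach 1, 3, 5, 6, 9, 11. That is one component of size 6.
Starting from 0 we can reach 0, 2, 4, 7, 8, 10, 12, 13. That is one component of size 8.
The largest has 8 vertices.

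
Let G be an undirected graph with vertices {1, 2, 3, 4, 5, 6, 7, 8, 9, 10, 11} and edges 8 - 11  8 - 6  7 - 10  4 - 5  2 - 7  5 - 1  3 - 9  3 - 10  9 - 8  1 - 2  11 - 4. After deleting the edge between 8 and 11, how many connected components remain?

1

8 and 11 are still connected via 8-9-3-10-7-2-1-5-4-11, so the component count stays at 1.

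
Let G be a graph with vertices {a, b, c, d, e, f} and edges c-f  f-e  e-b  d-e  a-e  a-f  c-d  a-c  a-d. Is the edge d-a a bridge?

After removing d-a, the path d-c-a still connects them, so the edge is not a bridge.

No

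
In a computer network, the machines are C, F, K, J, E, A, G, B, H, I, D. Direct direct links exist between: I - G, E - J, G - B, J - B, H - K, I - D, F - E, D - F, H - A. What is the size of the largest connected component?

C is isolated — a component by itself.
Starting from A we can reach A, H, K. That is one component of size 3.
Starting from B we can reach B, D, E, F, G, I, J. That is one component of size 7.
The largest has 7 vertices.

7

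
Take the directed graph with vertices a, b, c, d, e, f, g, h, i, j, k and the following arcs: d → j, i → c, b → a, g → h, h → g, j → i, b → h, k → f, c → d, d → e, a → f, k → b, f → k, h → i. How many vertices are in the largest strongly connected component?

4

{c, d, i, j} are all mutually reachable — one SCC of size 4.
{a, b, f, k} are all mutually reachable — one SCC of size 4.
{g, h} are all mutually reachable — one SCC of size 2.
{e} is an SCC by itself.
The largest has 4 vertices.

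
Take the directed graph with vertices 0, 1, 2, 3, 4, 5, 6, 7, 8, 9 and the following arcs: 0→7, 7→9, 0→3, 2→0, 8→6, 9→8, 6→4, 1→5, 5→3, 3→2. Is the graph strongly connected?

No

There is no directed path from 9 to 1, so the graph is not strongly connected.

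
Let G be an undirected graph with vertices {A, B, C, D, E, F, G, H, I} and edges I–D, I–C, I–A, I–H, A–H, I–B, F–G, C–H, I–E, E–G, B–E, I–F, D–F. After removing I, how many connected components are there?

With I gone, the remaining components are: {A, C, H}; {B, D, E, F, G}.
That is 2 components.

2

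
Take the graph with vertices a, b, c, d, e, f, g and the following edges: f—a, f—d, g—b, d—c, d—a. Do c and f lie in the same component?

Yes

From c we can reach a, c, d, f, which includes f.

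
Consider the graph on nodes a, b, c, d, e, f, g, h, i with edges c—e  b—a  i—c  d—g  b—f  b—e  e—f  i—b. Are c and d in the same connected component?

The component containing c is {a, b, c, e, f, i}, and d is not in it.

No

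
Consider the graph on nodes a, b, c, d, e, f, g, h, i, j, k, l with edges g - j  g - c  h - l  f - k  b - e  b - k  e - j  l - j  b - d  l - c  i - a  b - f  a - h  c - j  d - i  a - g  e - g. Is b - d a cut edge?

After removing b - d, the path b-e-g-a-i-d still connects them, so the edge is not a bridge.

No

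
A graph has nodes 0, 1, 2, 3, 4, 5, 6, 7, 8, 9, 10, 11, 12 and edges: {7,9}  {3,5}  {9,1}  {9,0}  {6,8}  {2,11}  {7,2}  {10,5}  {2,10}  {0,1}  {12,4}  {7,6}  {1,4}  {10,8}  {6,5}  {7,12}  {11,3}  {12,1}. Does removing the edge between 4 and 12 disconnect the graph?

No

After removing 4 - 12, the path 4-1-12 still connects them, so the edge is not a bridge.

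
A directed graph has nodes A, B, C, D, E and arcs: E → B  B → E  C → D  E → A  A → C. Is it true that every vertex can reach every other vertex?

No

There is no directed path from C to A, so the graph is not strongly connected.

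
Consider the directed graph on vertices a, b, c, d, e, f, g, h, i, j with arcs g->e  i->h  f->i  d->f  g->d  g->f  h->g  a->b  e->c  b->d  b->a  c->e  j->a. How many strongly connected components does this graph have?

{d, f, g, h, i} are all mutually reachable — one SCC of size 5.
{c, e} are all mutually reachable — one SCC of size 2.
{a, b} are all mutually reachable — one SCC of size 2.
{j} is an SCC by itself.
That gives 4 strongly connected components.

4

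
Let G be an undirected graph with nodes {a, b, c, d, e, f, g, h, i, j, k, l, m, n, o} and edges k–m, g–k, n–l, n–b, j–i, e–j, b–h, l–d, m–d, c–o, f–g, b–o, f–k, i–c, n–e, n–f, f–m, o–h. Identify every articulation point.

n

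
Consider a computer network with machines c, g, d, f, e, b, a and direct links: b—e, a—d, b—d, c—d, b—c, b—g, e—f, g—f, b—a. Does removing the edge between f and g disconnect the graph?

After removing f—g, the path f-e-b-g still connects them, so the edge is not a bridge.

No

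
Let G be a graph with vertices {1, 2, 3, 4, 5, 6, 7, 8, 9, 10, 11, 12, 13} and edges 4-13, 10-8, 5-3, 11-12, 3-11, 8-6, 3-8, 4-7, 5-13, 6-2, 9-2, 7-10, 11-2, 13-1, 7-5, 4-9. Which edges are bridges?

1-13, 11-12

The edges on the cycle 7-10-8-3-5-7 are not bridges since each lies on that cycle.
But removing 12-11 disconnects 12 from 11; removing 1-13 disconnects 1 from 13 — these are bridges.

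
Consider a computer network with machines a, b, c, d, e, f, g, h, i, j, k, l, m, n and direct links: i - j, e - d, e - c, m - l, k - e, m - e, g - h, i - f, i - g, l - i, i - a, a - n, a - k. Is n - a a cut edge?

Yes

Removing n - a leaves no path between n and a: the component count goes from 2 to 3. So it is a bridge.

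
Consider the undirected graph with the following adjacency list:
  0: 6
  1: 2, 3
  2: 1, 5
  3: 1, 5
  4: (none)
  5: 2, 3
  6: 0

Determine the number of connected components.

3

4 is isolated — a component by itself.
Starting from 0 we can reach 0, 6. That is one component of size 2.
Starting from 1 we can reach 1, 2, 3, 5. That is one component of size 4.
Total: 3 components.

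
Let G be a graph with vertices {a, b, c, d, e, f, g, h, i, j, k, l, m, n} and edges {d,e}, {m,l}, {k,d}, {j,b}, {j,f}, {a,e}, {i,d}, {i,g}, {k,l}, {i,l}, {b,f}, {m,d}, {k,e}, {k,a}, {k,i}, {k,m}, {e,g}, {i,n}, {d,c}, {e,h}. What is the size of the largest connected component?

Starting from b we can reach b, f, j. That is one component of size 3.
Starting from a we can reach a, c, d, e, g, h, i, k, l, m, n. That is one component of size 11.
The largest has 11 vertices.

11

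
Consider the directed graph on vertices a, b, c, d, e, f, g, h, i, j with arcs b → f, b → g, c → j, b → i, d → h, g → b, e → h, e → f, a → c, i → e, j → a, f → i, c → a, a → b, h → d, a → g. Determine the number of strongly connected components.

{e, f, i} are all mutually reachable — one SCC of size 3.
{a, c, j} are all mutually reachable — one SCC of size 3.
{b, g} are all mutually reachable — one SCC of size 2.
{d, h} are all mutually reachable — one SCC of size 2.
That gives 4 strongly connected components.

4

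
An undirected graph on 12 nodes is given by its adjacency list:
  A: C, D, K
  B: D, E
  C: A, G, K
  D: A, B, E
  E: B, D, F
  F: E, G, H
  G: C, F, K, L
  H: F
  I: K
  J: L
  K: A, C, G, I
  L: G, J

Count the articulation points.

4

Removing F increases the component count from 1 to 2, so F is a cut vertex.
Removing G increases the component count from 1 to 2, so G is a cut vertex.
Removing K increases the component count from 1 to 2, so K is a cut vertex.
Likewise L is a cut vertex.
By contrast removing C leaves 1 component; it is not a cut vertex. No other vertex is a cut vertex either.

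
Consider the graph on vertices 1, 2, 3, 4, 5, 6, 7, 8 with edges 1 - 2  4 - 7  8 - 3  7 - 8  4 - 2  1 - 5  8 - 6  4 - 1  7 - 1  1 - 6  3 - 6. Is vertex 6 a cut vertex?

No

Deleting 6 leaves 1 component (was 1) (its neighbors 1, 3, 8 remain connected to each other), so 6 is not a cut vertex.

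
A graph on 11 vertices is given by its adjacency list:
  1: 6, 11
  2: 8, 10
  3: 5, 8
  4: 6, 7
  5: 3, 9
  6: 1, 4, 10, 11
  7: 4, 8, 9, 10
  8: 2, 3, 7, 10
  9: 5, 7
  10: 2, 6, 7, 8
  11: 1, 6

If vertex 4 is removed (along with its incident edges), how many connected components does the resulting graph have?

With 4 gone, the remaining components are: {1, 2, 3, 5, 6, 7, 8, 9, 10, 11}.
That is 1 component.

1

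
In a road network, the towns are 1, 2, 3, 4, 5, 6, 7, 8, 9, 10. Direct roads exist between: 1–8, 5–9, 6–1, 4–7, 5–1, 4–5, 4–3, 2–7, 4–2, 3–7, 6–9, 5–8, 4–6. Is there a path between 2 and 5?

Yes

From 2 we can reach 1, 2, 3, 4, 5, 6, 7, 8, 9, which includes 5.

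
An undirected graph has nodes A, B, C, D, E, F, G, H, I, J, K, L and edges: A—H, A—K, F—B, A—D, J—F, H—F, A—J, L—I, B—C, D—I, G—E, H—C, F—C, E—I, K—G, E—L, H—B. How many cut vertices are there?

1

Removing A increases the component count from 1 to 2, so A is a cut vertex.
By contrast removing H leaves 1 component; it is not a cut vertex. No other vertex is a cut vertex either.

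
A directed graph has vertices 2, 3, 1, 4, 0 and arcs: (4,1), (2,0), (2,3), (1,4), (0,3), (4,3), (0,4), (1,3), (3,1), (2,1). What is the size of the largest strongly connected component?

{1, 3, 4} are all mutually reachable — one SCC of size 3.
{2} is an SCC by itself.
{0} is an SCC by itself.
The largest has 3 vertices.

3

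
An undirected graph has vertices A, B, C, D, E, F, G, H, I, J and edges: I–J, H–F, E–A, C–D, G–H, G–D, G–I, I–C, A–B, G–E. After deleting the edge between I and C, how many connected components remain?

I and C are still connected via I-G-D-C, so the component count stays at 1.

1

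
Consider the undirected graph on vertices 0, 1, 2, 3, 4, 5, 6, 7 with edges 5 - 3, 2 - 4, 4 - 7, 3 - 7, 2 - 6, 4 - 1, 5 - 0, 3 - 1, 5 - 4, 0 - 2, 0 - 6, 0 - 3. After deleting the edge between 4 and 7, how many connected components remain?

4 and 7 are still connected via 4-5-3-7, so the component count stays at 1.

1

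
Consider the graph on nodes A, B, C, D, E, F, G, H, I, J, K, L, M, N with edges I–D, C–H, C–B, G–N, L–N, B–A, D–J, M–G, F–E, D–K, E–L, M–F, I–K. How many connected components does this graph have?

Starting from A we can reach A, B, C, H. That is one component of size 4.
Starting from D we can reach D, I, J, K. That is one component of size 4.
Starting from E we can reach E, F, G, L, M, N. That is one component of size 6.
Total: 3 components.

3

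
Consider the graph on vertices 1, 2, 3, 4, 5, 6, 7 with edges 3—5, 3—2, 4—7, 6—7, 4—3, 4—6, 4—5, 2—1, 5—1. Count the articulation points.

1

Removing 4 increases the component count from 1 to 2, so 4 is a cut vertex.
By contrast removing 6 leaves 1 component; it is not a cut vertex. No other vertex is a cut vertex either.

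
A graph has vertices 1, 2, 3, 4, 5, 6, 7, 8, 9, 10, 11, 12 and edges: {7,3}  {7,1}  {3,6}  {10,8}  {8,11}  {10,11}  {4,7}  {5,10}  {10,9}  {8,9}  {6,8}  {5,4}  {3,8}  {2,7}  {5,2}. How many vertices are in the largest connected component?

11

12 is isolated — a component by itself.
Starting from 1 we can reach 1, 2, 3, 4, 5, 6, 7, 8, 9, 10, 11. That is one component of size 11.
The largest has 11 vertices.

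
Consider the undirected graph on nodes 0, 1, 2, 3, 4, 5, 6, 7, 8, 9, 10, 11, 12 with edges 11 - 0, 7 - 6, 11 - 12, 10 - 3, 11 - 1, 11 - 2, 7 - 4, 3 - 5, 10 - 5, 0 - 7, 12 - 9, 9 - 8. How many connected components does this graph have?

2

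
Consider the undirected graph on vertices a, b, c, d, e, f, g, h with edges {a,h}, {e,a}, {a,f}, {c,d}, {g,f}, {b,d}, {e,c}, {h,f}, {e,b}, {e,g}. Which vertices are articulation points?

e

Removing e increases the component count from 1 to 2, so e is a cut vertex.
By contrast removing d leaves 1 component; it is not a cut vertex. No other vertex is a cut vertex either.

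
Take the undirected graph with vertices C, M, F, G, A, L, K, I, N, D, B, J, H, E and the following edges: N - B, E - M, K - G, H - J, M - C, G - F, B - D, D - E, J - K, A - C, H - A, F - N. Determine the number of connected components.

I is isolated — a component by itself.
L is isolated — a component by itself.
Starting from A we can reach A, B, C, D, E, F, G, H, J, K, M, N. That is one component of size 12.
Total: 3 components.

3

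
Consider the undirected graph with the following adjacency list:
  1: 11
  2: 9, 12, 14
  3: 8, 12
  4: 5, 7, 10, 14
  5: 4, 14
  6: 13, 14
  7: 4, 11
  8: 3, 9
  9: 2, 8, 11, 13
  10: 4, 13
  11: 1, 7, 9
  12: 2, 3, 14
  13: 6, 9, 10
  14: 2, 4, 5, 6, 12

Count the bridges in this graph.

The edges on the cycle 4-7-11-9-8-3-12-14-4 are not bridges since each lies on that cycle.
But removing 11-1 disconnects 11 from 1 — this is a bridge.

1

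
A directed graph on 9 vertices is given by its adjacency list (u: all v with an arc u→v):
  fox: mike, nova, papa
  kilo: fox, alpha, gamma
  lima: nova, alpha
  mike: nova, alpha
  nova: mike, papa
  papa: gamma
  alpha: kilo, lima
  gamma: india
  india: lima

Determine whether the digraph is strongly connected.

From india we can reach every vertex (fox, kilo, lima, mike, nova, papa, alpha, gamma, india), and every vertex can reach india (fox, kilo, lima, mike, nova, papa, alpha, gamma, india). So the whole graph is one strongly connected component.

Yes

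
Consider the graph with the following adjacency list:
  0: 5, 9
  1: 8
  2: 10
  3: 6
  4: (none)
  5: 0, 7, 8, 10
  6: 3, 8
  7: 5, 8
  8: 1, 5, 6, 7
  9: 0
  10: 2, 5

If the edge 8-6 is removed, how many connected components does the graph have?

Before removal there are 2 components.
8-6 is a bridge — removing it separates 8's side from 6's side.
After removal: 3 components.

3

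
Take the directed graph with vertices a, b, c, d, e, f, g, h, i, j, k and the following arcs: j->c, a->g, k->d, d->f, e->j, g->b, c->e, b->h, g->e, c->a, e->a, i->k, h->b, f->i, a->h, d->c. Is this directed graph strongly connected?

There is no directed path from b to j, so the graph is not strongly connected.

No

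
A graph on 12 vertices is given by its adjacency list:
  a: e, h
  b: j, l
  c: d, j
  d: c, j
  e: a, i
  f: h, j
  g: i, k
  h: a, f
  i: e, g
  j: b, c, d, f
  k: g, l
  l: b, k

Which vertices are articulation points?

Removing j increases the component count from 1 to 2, so j is a cut vertex.
By contrast removing e leaves 1 component; it is not a cut vertex. No other vertex is a cut vertex either.

j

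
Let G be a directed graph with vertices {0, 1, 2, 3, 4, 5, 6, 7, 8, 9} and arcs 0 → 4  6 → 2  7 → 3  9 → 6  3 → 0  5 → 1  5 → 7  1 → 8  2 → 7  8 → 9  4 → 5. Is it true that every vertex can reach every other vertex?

From 4 we can reach every vertex (0, 1, 2, 3, 4, 5, 6, 7, 8, 9), and every vertex can reach 4 (0, 1, 2, 3, 4, 5, 6, 7, 8, 9). So the whole graph is one strongly connected component.

Yes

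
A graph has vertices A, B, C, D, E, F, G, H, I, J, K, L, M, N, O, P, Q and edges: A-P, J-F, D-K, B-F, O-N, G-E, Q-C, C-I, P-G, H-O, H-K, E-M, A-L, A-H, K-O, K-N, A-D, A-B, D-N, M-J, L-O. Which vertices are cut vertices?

Removing A increases the component count from 2 to 3, so A is a cut vertex.
Removing C increases the component count from 2 to 3, so C is a cut vertex.
By contrast removing H leaves 2 components; it is not a cut vertex. No other vertex is a cut vertex either.

A, C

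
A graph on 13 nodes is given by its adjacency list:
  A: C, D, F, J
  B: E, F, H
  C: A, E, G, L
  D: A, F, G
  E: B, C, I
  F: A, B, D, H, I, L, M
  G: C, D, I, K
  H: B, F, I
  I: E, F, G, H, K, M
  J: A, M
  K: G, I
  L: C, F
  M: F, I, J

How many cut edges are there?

0

The edges on the cycle A-F-B-E-C-A are not bridges since each lies on that cycle.
Every edge lies on some cycle, so there are no bridges.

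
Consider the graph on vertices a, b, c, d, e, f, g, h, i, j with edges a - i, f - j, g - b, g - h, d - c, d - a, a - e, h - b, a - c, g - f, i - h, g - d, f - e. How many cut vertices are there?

1

Removing f increases the component count from 1 to 2, so f is a cut vertex.
By contrast removing e leaves 1 component; it is not a cut vertex. No other vertex is a cut vertex either.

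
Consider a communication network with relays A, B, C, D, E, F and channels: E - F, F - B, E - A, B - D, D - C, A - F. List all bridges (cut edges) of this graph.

B-D, B-F, C-D

The edges on the cycle E-A-F-E are not bridges since each lies on that cycle.
But removing B - D disconnects B from D; removing F - B disconnects F from B; removing D - C disconnects D from C — these are bridges.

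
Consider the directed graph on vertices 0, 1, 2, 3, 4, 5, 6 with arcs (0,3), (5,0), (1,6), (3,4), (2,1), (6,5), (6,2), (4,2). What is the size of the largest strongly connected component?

7

{0, 1, 2, 3, 4, 5, 6} are all mutually reachable — one SCC of size 7.
The largest has 7 vertices.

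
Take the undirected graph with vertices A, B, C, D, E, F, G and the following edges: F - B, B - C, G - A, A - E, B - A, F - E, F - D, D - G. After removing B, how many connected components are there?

2

With B gone, the remaining components are: {C}; {A, D, E, F, G}.
That is 2 components.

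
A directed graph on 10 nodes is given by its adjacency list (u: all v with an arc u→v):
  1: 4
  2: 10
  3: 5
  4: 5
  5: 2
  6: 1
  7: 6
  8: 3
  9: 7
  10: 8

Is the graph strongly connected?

No

There is no directed path from 8 to 4, so the graph is not strongly connected.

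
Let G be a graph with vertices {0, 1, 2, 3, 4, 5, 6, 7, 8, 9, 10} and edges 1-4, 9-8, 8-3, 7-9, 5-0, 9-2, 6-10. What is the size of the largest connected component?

Starting from 1 we can reach 1, 4. That is one component of size 2.
Starting from 6 we can reach 6, 10. That is one component of size 2.
Starting from 0 we can reach 0, 5. That is one component of size 2.
Starting from 2 we can reach 2, 3, 7, 8, 9. That is one component of size 5.
The largest has 5 vertices.

5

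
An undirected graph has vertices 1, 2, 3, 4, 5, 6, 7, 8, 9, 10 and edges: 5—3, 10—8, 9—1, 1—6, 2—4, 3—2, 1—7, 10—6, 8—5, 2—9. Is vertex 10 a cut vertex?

No

Deleting 10 leaves 1 component (was 1) (its neighbors 6, 8 remain connected to each other), so 10 is not a cut vertex.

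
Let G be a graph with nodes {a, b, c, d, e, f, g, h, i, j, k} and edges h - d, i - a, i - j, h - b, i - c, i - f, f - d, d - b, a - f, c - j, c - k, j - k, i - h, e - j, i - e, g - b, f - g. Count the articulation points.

Removing i increases the component count from 1 to 2, so i is a cut vertex.
By contrast removing f leaves 1 component; it is not a cut vertex. No other vertex is a cut vertex either.

1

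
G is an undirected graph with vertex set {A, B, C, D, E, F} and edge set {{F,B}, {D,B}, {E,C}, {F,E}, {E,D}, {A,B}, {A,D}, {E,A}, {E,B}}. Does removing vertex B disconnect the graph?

Deleting B leaves 1 component (was 1) (its neighbors A, D, E, F remain connected to each other), so B is not a cut vertex.

No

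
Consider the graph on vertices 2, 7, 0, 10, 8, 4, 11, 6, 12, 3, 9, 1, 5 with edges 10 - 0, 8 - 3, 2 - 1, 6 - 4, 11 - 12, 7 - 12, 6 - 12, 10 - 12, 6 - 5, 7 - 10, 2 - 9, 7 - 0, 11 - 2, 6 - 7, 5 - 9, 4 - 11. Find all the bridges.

1-2, 3-8

The edges on the cycle 6-4-11-2-9-5-6 are not bridges since each lies on that cycle.
But removing 8 - 3 disconnects 8 from 3; removing 2 - 1 disconnects 2 from 1 — these are bridges.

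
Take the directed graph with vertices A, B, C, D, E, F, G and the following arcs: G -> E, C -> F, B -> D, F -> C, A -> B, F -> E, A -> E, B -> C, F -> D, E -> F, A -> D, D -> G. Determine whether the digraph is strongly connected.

No

There is no directed path from F to B, so the graph is not strongly connected.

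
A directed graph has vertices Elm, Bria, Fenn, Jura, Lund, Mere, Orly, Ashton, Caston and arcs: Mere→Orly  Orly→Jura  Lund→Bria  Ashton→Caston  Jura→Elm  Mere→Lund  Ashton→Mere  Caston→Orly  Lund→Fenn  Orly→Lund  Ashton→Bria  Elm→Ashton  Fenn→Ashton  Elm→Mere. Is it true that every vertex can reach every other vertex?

No

There is no directed path from Bria to Orly, so the graph is not strongly connected.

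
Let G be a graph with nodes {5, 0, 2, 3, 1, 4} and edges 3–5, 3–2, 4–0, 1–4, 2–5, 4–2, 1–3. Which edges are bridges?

0-4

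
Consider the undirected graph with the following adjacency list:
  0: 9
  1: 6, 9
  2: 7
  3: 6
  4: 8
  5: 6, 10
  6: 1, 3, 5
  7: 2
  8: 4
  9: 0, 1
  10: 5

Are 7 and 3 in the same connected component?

No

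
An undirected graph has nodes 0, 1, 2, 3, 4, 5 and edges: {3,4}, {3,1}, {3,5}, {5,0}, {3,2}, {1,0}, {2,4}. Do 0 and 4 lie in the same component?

Yes

From 0 we can reach 0, 1, 2, 3, 4, 5, which includes 4.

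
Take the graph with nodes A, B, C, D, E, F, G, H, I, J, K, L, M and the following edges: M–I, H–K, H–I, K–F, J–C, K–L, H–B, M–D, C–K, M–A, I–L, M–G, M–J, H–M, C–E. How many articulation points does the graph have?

4

Removing C increases the component count from 1 to 2, so C is a cut vertex.
Removing H increases the component count from 1 to 2, so H is a cut vertex.
Removing K increases the component count from 1 to 2, so K is a cut vertex.
Likewise M is a cut vertex.
By contrast removing A leaves 1 component; it is not a cut vertex. No other vertex is a cut vertex either.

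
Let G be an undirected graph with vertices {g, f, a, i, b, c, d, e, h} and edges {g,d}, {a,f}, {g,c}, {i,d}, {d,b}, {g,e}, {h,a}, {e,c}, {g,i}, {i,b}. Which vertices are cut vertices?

Removing a increases the component count from 2 to 3, so a is a cut vertex.
Removing g increases the component count from 2 to 3, so g is a cut vertex.
By contrast removing d leaves 2 components; it is not a cut vertex. No other vertex is a cut vertex either.

a, g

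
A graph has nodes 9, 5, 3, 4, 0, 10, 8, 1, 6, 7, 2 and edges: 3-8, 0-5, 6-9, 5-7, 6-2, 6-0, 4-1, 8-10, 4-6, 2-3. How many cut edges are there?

removing 10-8 disconnects 10 from 8; removing 8-3 disconnects 8 from 3; removing 0-5 disconnects 0 from 5; removing 4-1 disconnects 4 from 1 — these are bridges.
In total 10 edges are bridges.

10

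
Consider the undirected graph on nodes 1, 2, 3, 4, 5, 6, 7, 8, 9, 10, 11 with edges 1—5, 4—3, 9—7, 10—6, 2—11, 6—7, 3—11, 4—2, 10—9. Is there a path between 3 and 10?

No

The component containing 3 is {2, 3, 4, 11}, and 10 is not in it.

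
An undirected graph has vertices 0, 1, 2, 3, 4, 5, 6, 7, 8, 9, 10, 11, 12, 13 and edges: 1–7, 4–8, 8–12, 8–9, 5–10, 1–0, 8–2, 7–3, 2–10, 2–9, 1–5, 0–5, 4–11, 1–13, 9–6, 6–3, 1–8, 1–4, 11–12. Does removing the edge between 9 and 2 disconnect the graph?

No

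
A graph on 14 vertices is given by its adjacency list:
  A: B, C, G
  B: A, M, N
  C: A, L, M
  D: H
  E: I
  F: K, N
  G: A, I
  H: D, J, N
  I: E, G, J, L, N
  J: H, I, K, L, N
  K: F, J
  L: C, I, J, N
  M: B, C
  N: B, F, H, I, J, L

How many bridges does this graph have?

2

The edges on the cycle N-F-K-J-N are not bridges since each lies on that cycle.
But removing I-E disconnects I from E; removing D-H disconnects D from H — these are bridges.
That makes 2 bridges.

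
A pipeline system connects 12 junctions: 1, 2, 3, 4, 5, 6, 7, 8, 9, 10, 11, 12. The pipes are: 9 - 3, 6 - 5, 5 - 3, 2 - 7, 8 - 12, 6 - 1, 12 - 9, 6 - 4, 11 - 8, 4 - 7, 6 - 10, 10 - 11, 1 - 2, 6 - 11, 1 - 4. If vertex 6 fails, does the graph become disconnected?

Deleting 6 raises the number of components from 1 to 2, so 6 is a cut vertex.

Yes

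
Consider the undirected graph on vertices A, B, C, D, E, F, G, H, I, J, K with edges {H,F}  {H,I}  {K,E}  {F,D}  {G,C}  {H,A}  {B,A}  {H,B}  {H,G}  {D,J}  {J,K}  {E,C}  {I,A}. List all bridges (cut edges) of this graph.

none

The edges on the cycle H-F-D-J-K-E-C-G-H are not bridges since each lies on that cycle.
Every edge lies on some cycle, so there are no bridges.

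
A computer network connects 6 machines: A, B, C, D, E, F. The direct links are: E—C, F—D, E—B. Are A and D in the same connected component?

The component containing A is {A}, and D is not in it.

No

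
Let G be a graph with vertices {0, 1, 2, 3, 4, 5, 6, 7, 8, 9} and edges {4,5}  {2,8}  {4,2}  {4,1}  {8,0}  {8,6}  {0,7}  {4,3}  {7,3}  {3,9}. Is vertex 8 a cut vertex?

Yes

Deleting 8 raises the number of components from 1 to 2, so 8 is a cut vertex.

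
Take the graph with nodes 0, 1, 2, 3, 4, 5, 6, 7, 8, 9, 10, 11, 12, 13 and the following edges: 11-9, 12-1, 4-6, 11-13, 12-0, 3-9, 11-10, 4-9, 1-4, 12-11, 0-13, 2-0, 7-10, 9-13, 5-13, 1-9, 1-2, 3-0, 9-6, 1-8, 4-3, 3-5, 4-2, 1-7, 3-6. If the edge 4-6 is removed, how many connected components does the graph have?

4 and 6 are still connected via 4-3-6, so the component count stays at 1.

1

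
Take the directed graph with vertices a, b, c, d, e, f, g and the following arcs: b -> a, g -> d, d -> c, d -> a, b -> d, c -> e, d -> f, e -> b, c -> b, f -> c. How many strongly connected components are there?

{b, c, d, e, f} are all mutually reachable — one SCC of size 5.
{a} is an SCC by itself.
{g} is an SCC by itself.
That gives 3 strongly connected components.

3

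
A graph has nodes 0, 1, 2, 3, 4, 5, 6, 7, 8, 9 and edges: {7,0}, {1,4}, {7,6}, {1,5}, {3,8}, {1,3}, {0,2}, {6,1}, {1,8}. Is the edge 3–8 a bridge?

No

After removing 3–8, the path 3-1-8 still connects them, so the edge is not a bridge.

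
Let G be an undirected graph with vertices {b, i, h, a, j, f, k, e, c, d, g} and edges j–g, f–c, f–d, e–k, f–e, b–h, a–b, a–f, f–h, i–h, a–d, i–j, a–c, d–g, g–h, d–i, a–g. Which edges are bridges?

e-f, e-k

The edges on the cycle a-f-c-a are not bridges since each lies on that cycle.
But removing e–f disconnects e from f; removing e–k disconnects e from k — these are bridges.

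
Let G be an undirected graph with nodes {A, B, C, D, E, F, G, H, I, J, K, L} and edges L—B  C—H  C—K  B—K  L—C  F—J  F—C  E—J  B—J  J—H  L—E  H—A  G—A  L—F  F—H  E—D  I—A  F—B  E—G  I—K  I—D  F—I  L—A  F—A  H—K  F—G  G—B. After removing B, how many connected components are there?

With B gone, the remaining components are: {A, C, D, E, F, G, H, I, J, K, L}.
That is 1 component.

1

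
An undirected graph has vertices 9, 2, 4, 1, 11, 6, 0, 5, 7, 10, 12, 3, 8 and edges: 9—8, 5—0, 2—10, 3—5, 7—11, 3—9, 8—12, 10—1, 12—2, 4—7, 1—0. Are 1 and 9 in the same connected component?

Yes

From 1 we can reach 0, 1, 2, 3, 5, 8, 9, 10, 12, which includes 9.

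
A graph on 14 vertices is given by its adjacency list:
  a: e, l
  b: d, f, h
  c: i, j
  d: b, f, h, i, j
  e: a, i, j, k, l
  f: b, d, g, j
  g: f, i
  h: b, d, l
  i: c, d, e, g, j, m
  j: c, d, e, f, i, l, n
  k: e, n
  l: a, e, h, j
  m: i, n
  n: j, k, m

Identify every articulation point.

Removing f, for instance, still leaves 1 component. No single vertex removal increases the component count — the graph has no articulation points.

none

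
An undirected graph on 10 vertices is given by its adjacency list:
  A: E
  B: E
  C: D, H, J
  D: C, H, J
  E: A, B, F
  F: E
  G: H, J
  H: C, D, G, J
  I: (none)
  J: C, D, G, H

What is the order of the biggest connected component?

5

I is isolated — a component by itself.
Starting from A we can reach A, B, E, F. That is one component of size 4.
Starting from C we can reach C, D, G, H, J. That is one component of size 5.
The largest has 5 vertices.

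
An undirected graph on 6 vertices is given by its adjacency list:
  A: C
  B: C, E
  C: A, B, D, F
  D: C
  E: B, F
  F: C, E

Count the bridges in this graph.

2

The edges on the cycle F-C-B-E-F are not bridges since each lies on that cycle.
But removing C-D disconnects C from D; removing C-A disconnects C from A — these are bridges.
That makes 2 bridges.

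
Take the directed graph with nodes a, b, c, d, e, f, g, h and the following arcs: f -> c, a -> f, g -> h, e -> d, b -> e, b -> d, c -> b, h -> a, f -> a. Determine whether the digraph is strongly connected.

There is no directed path from h to g, so the graph is not strongly connected.

No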